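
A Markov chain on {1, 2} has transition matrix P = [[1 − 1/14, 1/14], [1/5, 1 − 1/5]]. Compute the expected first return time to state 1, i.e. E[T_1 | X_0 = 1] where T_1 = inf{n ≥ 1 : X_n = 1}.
E[T_1 | X_0 = 1] = 1/π_1 = 19/14

For an irreducible recurrent Markov chain with stationary distribution π, E[T_i | X_0 = i] = 1/π_i (Kac's formula). Here π_1 = (1/5)/(1/14 + 1/5) = (1/5)/(19/70) = 14/19, so E[T_1 | X_0 = 1] = 1/π_1 = (1/14 + 1/5)/(1/5) = (19/70)/(1/5) = 19/14.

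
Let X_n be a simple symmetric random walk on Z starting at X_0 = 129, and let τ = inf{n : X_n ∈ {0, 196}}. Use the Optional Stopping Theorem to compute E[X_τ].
E[X_τ] = 129

X_n is a martingale and τ is a bounded-mean stopping time (indeed τ is finite a.s. with bounded expectation since the walk is in a bounded region). By the OST, E[X_τ] = E[X_0] = 129. Equivalently: E[X_τ] = 196 · P(hit 196 first) + 0 · P(hit 0 first) = 196 · (129/196) = 129.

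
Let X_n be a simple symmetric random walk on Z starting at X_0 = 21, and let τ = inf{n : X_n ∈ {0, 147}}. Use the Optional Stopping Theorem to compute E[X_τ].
E[X_τ] = 21

X_n is a martingale and τ is a bounded-mean stopping time (indeed τ is finite a.s. with bounded expectation since the walk is in a bounded region). By the OST, E[X_τ] = E[X_0] = 21. Equivalently: E[X_τ] = 147 · P(hit 147 first) + 0 · P(hit 0 first) = 147 · (21/147) = 21.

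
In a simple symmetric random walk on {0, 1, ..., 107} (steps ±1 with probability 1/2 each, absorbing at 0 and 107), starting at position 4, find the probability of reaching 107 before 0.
P(hit 107 before 0) = 4/107

Let u_k = P(hit 107 before 0 | start at k). Then u_0 = 0, u_107 = 1, and u_k = u_{k-1}/2 + u_{k+1}/2 for 1 ≤ k ≤ 106. This harmonic recurrence is solved by u_k = k/107, giving u_4 = 4/107.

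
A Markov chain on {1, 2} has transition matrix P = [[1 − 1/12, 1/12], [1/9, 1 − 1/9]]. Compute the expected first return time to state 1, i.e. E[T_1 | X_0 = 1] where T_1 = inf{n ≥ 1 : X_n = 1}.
E[T_1 | X_0 = 1] = 1/π_1 = 7/4

For an irreducible recurrent Markov chain with stationary distribution π, E[T_i | X_0 = i] = 1/π_i (Kac's formula). Here π_1 = (1/9)/(1/12 + 1/9) = (1/9)/(7/36) = 4/7, so E[T_1 | X_0 = 1] = 1/π_1 = (1/12 + 1/9)/(1/9) = (7/36)/(1/9) = 7/4.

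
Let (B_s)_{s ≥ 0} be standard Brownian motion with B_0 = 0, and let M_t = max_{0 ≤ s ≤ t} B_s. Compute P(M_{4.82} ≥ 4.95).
P(M_{4.82} ≥ 4.95) = 2·P(B_{4.82} ≥ 4.95) = 2(1 − Φ(4.95/√4.82)) ≈ 0.0242

By the reflection principle for Brownian motion, P(M_t ≥ a) = 2 · P(B_t ≥ a) for a ≥ 0. Since B_t ~ N(0, t), P(B_t ≥ 4.95) = 1 − Φ(4.95/√t) = 1 − Φ(4.95/√4.82) = 1 − Φ(2.2547). So
  P(M_{4.82} ≥ 4.95) = 2(1 − Φ(2.2547)) ≈ 0.0242.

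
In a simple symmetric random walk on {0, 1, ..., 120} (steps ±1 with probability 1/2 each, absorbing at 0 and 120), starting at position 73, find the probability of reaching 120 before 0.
P(hit 120 before 0) = 73/120

Let u_k = P(hit 120 before 0 | start at k). Then u_0 = 0, u_120 = 1, and u_k = u_{k-1}/2 + u_{k+1}/2 for 1 ≤ k ≤ 119. This harmonic recurrence is solved by u_k = k/120, giving u_73 = 73/120.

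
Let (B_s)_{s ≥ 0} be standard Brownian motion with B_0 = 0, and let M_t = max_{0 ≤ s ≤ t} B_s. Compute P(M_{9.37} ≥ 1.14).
P(M_{9.37} ≥ 1.14) = 2·P(B_{9.37} ≥ 1.14) = 2(1 − Φ(1.14/√9.37)) ≈ 0.7096

By the reflection principle for Brownian motion, P(M_t ≥ a) = 2 · P(B_t ≥ a) for a ≥ 0. Since B_t ~ N(0, t), P(B_t ≥ 1.14) = 1 − Φ(1.14/√t) = 1 − Φ(1.14/√9.37) = 1 − Φ(0.3724). So
  P(M_{9.37} ≥ 1.14) = 2(1 − Φ(0.3724)) ≈ 0.7096.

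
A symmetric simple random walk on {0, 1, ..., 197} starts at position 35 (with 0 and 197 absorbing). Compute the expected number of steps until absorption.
E[τ | X_0 = 35] = 5670

Let v_k = E[τ | X_0 = k]. Boundary: v_0 = v_197 = 0. Recurrence: v_k = 1 + (v_{k-1} + v_{k+1})/2 for 1 ≤ k ≤ 196. The particular solution to v_k − (v_{k-1} + v_{k+1})/2 = 1 is v_k = −k^2. Adding homogeneous solution A + B k and matching boundaries gives v_k = k (197 − k). Substituting k = 35: v_35 = 35 · 162 = 5670.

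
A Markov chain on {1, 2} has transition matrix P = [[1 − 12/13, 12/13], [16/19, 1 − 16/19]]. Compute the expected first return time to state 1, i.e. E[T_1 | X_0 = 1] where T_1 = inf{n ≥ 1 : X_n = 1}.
E[T_1 | X_0 = 1] = 1/π_1 = 109/52

For an irreducible recurrent Markov chain with stationary distribution π, E[T_i | X_0 = i] = 1/π_i (Kac's formula). Here π_1 = (16/19)/(12/13 + 16/19) = (16/19)/(436/247) = 52/109, so E[T_1 | X_0 = 1] = 1/π_1 = (12/13 + 16/19)/(16/19) = (436/247)/(16/19) = 109/52.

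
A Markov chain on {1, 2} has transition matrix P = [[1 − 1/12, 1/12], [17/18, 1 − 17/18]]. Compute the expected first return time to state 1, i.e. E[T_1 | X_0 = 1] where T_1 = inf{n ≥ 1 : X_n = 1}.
E[T_1 | X_0 = 1] = 1/π_1 = 37/34

For an irreducible recurrent Markov chain with stationary distribution π, E[T_i | X_0 = i] = 1/π_i (Kac's formula). Here π_1 = (17/18)/(1/12 + 17/18) = (17/18)/(37/36) = 34/37, so E[T_1 | X_0 = 1] = 1/π_1 = (1/12 + 17/18)/(17/18) = (37/36)/(17/18) = 37/34.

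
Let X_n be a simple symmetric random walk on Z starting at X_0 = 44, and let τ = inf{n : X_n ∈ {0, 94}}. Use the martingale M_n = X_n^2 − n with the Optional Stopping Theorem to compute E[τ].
E[τ] = 2200

M_n = X_n^2 − n is a martingale (since E[X_{n+1}^2 | F_n] = X_n^2 + 1). By OST (τ has finite mean in a bounded region), E[M_τ] = E[M_0] = X_0^2 − 0 = 44^2 = 1936. Also E[M_τ] = E[X_τ^2] − E[τ]. The walk exits at 0 or 94, with P(hit 94 first) = 44/94, so E[X_τ^2] = 94^2 · 44/94 + 0 = 4136. Thus E[τ] = E[X_τ^2] − E[M_τ] = 4136 − 1936 = 2200 = 44(94 − 44) = 2200.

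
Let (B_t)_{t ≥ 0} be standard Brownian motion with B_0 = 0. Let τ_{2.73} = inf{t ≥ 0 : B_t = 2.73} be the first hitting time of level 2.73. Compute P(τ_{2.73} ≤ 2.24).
P(τ_{2.73} ≤ 2.24) = 2(1 − Φ(2.73/√2.24)) = 2(1 − Φ(1.8241)) ≈ 0.0681

By the reflection principle for standard BM, P(τ_b ≤ t) = 2 · P(B_t ≥ b). Since B_t ~ N(0, t), P(B_t ≥ 2.73) = 1 − Φ(2.73/√t) = 1 − Φ(2.73/√2.24) = 1 − Φ(1.8241) ≈ 0.03407. Doubling: P(τ_{2.73} ≤ 2.24) ≈ 2 · 0.03407 = 0.06814 ≈ 0.0681.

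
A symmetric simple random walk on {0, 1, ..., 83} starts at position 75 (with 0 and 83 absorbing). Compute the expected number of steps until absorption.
E[τ | X_0 = 75] = 600

Let v_k = E[τ | X_0 = k]. Boundary: v_0 = v_83 = 0. Recurrence: v_k = 1 + (v_{k-1} + v_{k+1})/2 for 1 ≤ k ≤ 82. The particular solution to v_k − (v_{k-1} + v_{k+1})/2 = 1 is v_k = −k^2. Adding homogeneous solution A + B k and matching boundaries gives v_k = k (83 − k). Substituting k = 75: v_75 = 75 · 8 = 600.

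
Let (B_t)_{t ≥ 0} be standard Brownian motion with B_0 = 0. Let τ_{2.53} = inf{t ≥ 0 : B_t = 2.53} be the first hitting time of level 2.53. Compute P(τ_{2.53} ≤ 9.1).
P(τ_{2.53} ≤ 9.1) = 2(1 − Φ(2.53/√9.1)) = 2(1 − Φ(0.8387)) ≈ 0.4016

By the reflection principle for standard BM, P(τ_b ≤ t) = 2 · P(B_t ≥ b). Since B_t ~ N(0, t), P(B_t ≥ 2.53) = 1 − Φ(2.53/√t) = 1 − Φ(2.53/√9.1) = 1 − Φ(0.8387) ≈ 0.20082. Doubling: P(τ_{2.53} ≤ 9.1) ≈ 2 · 0.20082 = 0.40164 ≈ 0.4016.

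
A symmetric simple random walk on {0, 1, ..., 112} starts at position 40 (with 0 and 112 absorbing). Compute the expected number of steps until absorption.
E[τ | X_0 = 40] = 2880

Let v_k = E[τ | X_0 = k]. Boundary: v_0 = v_112 = 0. Recurrence: v_k = 1 + (v_{k-1} + v_{k+1})/2 for 1 ≤ k ≤ 111. The particular solution to v_k − (v_{k-1} + v_{k+1})/2 = 1 is v_k = −k^2. Adding homogeneous solution A + B k and matching boundaries gives v_k = k (112 − k). Substituting k = 40: v_40 = 40 · 72 = 2880.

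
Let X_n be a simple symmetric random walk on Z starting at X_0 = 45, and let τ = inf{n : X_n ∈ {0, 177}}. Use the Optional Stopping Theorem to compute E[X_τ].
E[X_τ] = 45

X_n is a martingale and τ is a bounded-mean stopping time (indeed τ is finite a.s. with bounded expectation since the walk is in a bounded region). By the OST, E[X_τ] = E[X_0] = 45. Equivalently: E[X_τ] = 177 · P(hit 177 first) + 0 · P(hit 0 first) = 177 · (45/177) = 45.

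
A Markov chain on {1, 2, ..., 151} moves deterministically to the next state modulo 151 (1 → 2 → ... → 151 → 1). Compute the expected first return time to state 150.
E[T_150 | X_0 = 150] = 151

The chain cycles deterministically, so starting at state 150 it returns in exactly 151 steps. Equivalently, the stationary distribution is uniform π_j = 1/151 for every state j, so by Kac's formula E[T_150] = 1/π_150 = 151.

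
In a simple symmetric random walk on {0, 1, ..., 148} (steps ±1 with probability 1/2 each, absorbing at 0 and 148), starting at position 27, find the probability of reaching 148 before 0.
P(hit 148 before 0) = 27/148

Let u_k = P(hit 148 before 0 | start at k). Then u_0 = 0, u_148 = 1, and u_k = u_{k-1}/2 + u_{k+1}/2 for 1 ≤ k ≤ 147. This harmonic recurrence is solved by u_k = k/148, giving u_27 = 27/148.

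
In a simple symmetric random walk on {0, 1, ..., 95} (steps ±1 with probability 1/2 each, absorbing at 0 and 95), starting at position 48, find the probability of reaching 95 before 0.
P(hit 95 before 0) = 48/95

Let u_k = P(hit 95 before 0 | start at k). Then u_0 = 0, u_95 = 1, and u_k = u_{k-1}/2 + u_{k+1}/2 for 1 ≤ k ≤ 94. This harmonic recurrence is solved by u_k = k/95, giving u_48 = 48/95.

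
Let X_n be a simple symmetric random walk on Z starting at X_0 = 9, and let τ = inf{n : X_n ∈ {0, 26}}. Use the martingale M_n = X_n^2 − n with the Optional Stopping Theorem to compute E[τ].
E[τ] = 153

M_n = X_n^2 − n is a martingale (since E[X_{n+1}^2 | F_n] = X_n^2 + 1). By OST (τ has finite mean in a bounded region), E[M_τ] = E[M_0] = X_0^2 − 0 = 9^2 = 81. Also E[M_τ] = E[X_τ^2] − E[τ]. The walk exits at 0 or 26, with P(hit 26 first) = 9/26, so E[X_τ^2] = 26^2 · 9/26 + 0 = 234. Thus E[τ] = E[X_τ^2] − E[M_τ] = 234 − 81 = 153 = 9(26 − 9) = 153.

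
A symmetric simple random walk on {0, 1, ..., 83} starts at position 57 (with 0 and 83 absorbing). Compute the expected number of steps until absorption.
E[τ | X_0 = 57] = 1482

Let v_k = E[τ | X_0 = k]. Boundary: v_0 = v_83 = 0. Recurrence: v_k = 1 + (v_{k-1} + v_{k+1})/2 for 1 ≤ k ≤ 82. The particular solution to v_k − (v_{k-1} + v_{k+1})/2 = 1 is v_k = −k^2. Adding homogeneous solution A + B k and matching boundaries gives v_k = k (83 − k). Substituting k = 57: v_57 = 57 · 26 = 1482.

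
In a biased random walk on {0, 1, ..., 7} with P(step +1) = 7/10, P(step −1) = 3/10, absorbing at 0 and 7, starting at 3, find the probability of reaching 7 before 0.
P(hit 7 before 0) = (1 − (3/7)^3) / (1 − (3/7)^7) = 189679/205339

Let u_k denote P(reach 7 before 0 | start at k). Boundary: u_0 = 0, u_7 = 1. Recurrence: u_k = 7/10·u_{k+1} + 3/10·u_{k-1} for 1 ≤ k ≤ 6. Try u_k = A + B·r^k with r = q/p = (3/10)/(7/10) = 3/7. Substitution satisfies the recurrence; boundary conditions give:
  u_k = (1 − r^k) / (1 − r^N) = (1 − (3/7)^3) / (1 − (3/7)^7) = 189679/205339.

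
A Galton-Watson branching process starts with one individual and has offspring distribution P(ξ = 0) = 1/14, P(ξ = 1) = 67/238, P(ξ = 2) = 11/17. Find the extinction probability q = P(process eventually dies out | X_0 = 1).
q = 17/154

The pgf is f(s) = 1/14 + 67/238·s + 11/17·s². The extinction probability q is the smallest fixed point of f in [0, 1]. Setting s = f(s):
  11/17·s² + (67/238 − 1)·s + 1/14 = 0
  11/17·s² − (1/14 + 11/17)·s + 1/14 = 0
which factors as (s − 1)·(11/17·s − 1/14) = 0, giving roots s = 1 and s = (1/14)/(11/17) = 17/154.
Mean offspring μ = 67/238 + 2·11/17 = 375/238 > 1 (supercritical), so q < 1. The extinction probability is the smaller root: q = (1/14)/(11/17) = 17/154.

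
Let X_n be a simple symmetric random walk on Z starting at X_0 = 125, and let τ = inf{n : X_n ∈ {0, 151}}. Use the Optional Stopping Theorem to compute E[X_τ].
E[X_τ] = 125

X_n is a martingale and τ is a bounded-mean stopping time (indeed τ is finite a.s. with bounded expectation since the walk is in a bounded region). By the OST, E[X_τ] = E[X_0] = 125. Equivalently: E[X_τ] = 151 · P(hit 151 first) + 0 · P(hit 0 first) = 151 · (125/151) = 125.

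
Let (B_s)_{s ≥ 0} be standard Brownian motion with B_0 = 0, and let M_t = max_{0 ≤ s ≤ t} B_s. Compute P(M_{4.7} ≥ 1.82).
P(M_{4.7} ≥ 1.82) = 2·P(B_{4.7} ≥ 1.82) = 2(1 − Φ(1.82/√4.7)) ≈ 0.4012

By the reflection principle for Brownian motion, P(M_t ≥ a) = 2 · P(B_t ≥ a) for a ≥ 0. Since B_t ~ N(0, t), P(B_t ≥ 1.82) = 1 − Φ(1.82/√t) = 1 − Φ(1.82/√4.7) = 1 − Φ(0.8395). So
  P(M_{4.7} ≥ 1.82) = 2(1 − Φ(0.8395)) ≈ 0.4012.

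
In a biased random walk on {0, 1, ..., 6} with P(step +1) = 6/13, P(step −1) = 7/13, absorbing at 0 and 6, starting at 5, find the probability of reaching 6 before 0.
P(hit 6 before 0) = (1 − (7/6)^5) / (1 − (7/6)^6) = 54186/70993

Let u_k denote P(reach 6 before 0 | start at k). Boundary: u_0 = 0, u_6 = 1. Recurrence: u_k = 6/13·u_{k+1} + 7/13·u_{k-1} for 1 ≤ k ≤ 5. Try u_k = A + B·r^k with r = q/p = (7/13)/(6/13) = 7/6. Substitution satisfies the recurrence; boundary conditions give:
  u_k = (1 − r^k) / (1 − r^N) = (1 − (7/6)^5) / (1 − (7/6)^6) = 54186/70993.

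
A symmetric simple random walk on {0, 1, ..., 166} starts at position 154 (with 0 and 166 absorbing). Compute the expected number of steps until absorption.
E[τ | X_0 = 154] = 1848

Let v_k = E[τ | X_0 = k]. Boundary: v_0 = v_166 = 0. Recurrence: v_k = 1 + (v_{k-1} + v_{k+1})/2 for 1 ≤ k ≤ 165. The particular solution to v_k − (v_{k-1} + v_{k+1})/2 = 1 is v_k = −k^2. Adding homogeneous solution A + B k and matching boundaries gives v_k = k (166 − k). Substituting k = 154: v_154 = 154 · 12 = 1848.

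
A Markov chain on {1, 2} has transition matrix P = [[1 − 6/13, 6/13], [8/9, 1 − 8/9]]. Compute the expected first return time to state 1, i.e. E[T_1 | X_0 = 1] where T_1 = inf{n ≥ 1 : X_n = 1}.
E[T_1 | X_0 = 1] = 1/π_1 = 79/52

For an irreducible recurrent Markov chain with stationary distribution π, E[T_i | X_0 = i] = 1/π_i (Kac's formula). Here π_1 = (8/9)/(6/13 + 8/9) = (8/9)/(158/117) = 52/79, so E[T_1 | X_0 = 1] = 1/π_1 = (6/13 + 8/9)/(8/9) = (158/117)/(8/9) = 79/52.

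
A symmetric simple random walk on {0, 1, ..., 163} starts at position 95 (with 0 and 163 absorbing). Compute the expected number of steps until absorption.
E[τ | X_0 = 95] = 6460

Let v_k = E[τ | X_0 = k]. Boundary: v_0 = v_163 = 0. Recurrence: v_k = 1 + (v_{k-1} + v_{k+1})/2 for 1 ≤ k ≤ 162. The particular solution to v_k − (v_{k-1} + v_{k+1})/2 = 1 is v_k = −k^2. Adding homogeneous solution A + B k and matching boundaries gives v_k = k (163 − k). Substituting k = 95: v_95 = 95 · 68 = 6460.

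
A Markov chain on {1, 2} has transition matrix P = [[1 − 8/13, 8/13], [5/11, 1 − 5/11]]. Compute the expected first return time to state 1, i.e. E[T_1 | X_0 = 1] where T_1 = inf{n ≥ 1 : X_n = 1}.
E[T_1 | X_0 = 1] = 1/π_1 = 153/65

For an irreducible recurrent Markov chain with stationary distribution π, E[T_i | X_0 = i] = 1/π_i (Kac's formula). Here π_1 = (5/11)/(8/13 + 5/11) = (5/11)/(153/143) = 65/153, so E[T_1 | X_0 = 1] = 1/π_1 = (8/13 + 5/11)/(5/11) = (153/143)/(5/11) = 153/65.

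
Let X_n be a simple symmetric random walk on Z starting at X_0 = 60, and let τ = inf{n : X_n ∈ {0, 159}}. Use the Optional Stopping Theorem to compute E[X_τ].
E[X_τ] = 60

X_n is a martingale and τ is a bounded-mean stopping time (indeed τ is finite a.s. with bounded expectation since the walk is in a bounded region). By the OST, E[X_τ] = E[X_0] = 60. Equivalently: E[X_τ] = 159 · P(hit 159 first) + 0 · P(hit 0 first) = 159 · (60/159) = 60.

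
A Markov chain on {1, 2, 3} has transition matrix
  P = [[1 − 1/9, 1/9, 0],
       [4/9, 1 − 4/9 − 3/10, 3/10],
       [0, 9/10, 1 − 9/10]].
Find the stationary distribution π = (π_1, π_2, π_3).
π = (3/4, 3/16, 1/16)

This is a birth-death chain on three states, which satisfies detailed balance: π_1 · P_{12} = π_2 · P_{21} and π_2 · P_{23} = π_3 · P_{32}.
From π_1 · 1/9 = π_2 · 4/9: π_2/π_1 = (1/9)/(4/9) = 1/4.
From π_2 · 3/10 = π_3 · 9/10: π_3/π_2 = (3/10)/(9/10) = 1/3.
Take π_1 proportional to 1; then unnormalized π = (1, 1/4, 1/12). Normalize by dividing by the sum 4/3:
  π = (3/4, 3/16, 1/16).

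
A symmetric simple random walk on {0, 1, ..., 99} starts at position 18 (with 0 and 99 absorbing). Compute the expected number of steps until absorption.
E[τ | X_0 = 18] = 1458

Let v_k = E[τ | X_0 = k]. Boundary: v_0 = v_99 = 0. Recurrence: v_k = 1 + (v_{k-1} + v_{k+1})/2 for 1 ≤ k ≤ 98. The particular solution to v_k − (v_{k-1} + v_{k+1})/2 = 1 is v_k = −k^2. Adding homogeneous solution A + B k and matching boundaries gives v_k = k (99 − k). Substituting k = 18: v_18 = 18 · 81 = 1458.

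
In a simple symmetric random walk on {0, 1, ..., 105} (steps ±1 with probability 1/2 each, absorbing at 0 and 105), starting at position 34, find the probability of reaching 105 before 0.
P(hit 105 before 0) = 34/105

Let u_k = P(hit 105 before 0 | start at k). Then u_0 = 0, u_105 = 1, and u_k = u_{k-1}/2 + u_{k+1}/2 for 1 ≤ k ≤ 104. This harmonic recurrence is solved by u_k = k/105, giving u_34 = 34/105.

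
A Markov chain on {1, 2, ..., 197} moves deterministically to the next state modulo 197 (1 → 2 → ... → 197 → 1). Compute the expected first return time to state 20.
E[T_20 | X_0 = 20] = 197

The chain cycles deterministically, so starting at state 20 it returns in exactly 197 steps. Equivalently, the stationary distribution is uniform π_j = 1/197 for every state j, so by Kac's formula E[T_20] = 1/π_20 = 197.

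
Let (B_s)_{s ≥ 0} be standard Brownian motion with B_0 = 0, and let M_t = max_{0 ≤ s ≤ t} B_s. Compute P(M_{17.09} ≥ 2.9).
P(M_{17.09} ≥ 2.9) = 2·P(B_{17.09} ≥ 2.9) = 2(1 − Φ(2.9/√17.09)) ≈ 0.4830

By the reflection principle for Brownian motion, P(M_t ≥ a) = 2 · P(B_t ≥ a) for a ≥ 0. Since B_t ~ N(0, t), P(B_t ≥ 2.9) = 1 − Φ(2.9/√t) = 1 − Φ(2.9/√17.09) = 1 − Φ(0.7015). So
  P(M_{17.09} ≥ 2.9) = 2(1 − Φ(0.7015)) ≈ 0.4830.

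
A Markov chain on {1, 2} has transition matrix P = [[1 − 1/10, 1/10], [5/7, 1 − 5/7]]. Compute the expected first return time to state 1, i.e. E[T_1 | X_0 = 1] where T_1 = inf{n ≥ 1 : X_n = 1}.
E[T_1 | X_0 = 1] = 1/π_1 = 57/50

For an irreducible recurrent Markov chain with stationary distribution π, E[T_i | X_0 = i] = 1/π_i (Kac's formula). Here π_1 = (5/7)/(1/10 + 5/7) = (5/7)/(57/70) = 50/57, so E[T_1 | X_0 = 1] = 1/π_1 = (1/10 + 5/7)/(5/7) = (57/70)/(5/7) = 57/50.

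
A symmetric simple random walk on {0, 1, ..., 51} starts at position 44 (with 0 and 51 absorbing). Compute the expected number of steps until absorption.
E[τ | X_0 = 44] = 308

Let v_k = E[τ | X_0 = k]. Boundary: v_0 = v_51 = 0. Recurrence: v_k = 1 + (v_{k-1} + v_{k+1})/2 for 1 ≤ k ≤ 50. The particular solution to v_k − (v_{k-1} + v_{k+1})/2 = 1 is v_k = −k^2. Adding homogeneous solution A + B k and matching boundaries gives v_k = k (51 − k). Substituting k = 44: v_44 = 44 · 7 = 308.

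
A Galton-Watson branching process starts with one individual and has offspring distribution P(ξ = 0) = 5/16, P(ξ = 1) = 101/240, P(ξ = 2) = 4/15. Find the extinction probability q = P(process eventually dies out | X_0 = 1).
q = 1

Mean offspring μ = 0·5/16 + 1·101/240 + 2·4/15 = 229/240 ≤ 1. For μ ≤ 1 with offspring not concentrated at 1, the Galton-Watson process goes extinct almost surely, so q = 1.
(Algebraic check: The pgf is f(s) = 5/16 + 101/240·s + 4/15·s². The extinction probability q is the smallest fixed point of f in [0, 1]. Setting s = f(s):
  4/15·s² + (101/240 − 1)·s + 5/16 = 0
  4/15·s² − (5/16 + 4/15)·s + 5/16 = 0
which factors as (s − 1)·(4/15·s − 5/16) = 0, giving roots s = 1 and s = (5/16)/(4/15) = 75/64. Since 75/64 ≥ 1, the smallest root in [0, 1] is s = 1.)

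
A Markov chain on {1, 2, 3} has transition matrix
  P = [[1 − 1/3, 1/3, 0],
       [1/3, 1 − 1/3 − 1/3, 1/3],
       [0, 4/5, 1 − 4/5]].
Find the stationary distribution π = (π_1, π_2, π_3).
π = (12/29, 12/29, 5/29)

This is a birth-death chain on three states, which satisfies detailed balance: π_1 · P_{12} = π_2 · P_{21} and π_2 · P_{23} = π_3 · P_{32}.
From π_1 · 1/3 = π_2 · 1/3: π_2/π_1 = (1/3)/(1/3) = 1.
From π_2 · 1/3 = π_3 · 4/5: π_3/π_2 = (1/3)/(4/5) = 5/12.
Take π_1 proportional to 1; then unnormalized π = (1, 1, 5/12). Normalize by dividing by the sum 29/12:
  π = (12/29, 12/29, 5/29).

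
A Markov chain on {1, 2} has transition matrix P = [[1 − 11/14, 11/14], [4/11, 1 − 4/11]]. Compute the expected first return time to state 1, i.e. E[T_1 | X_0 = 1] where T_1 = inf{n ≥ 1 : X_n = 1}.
E[T_1 | X_0 = 1] = 1/π_1 = 177/56

For an irreducible recurrent Markov chain with stationary distribution π, E[T_i | X_0 = i] = 1/π_i (Kac's formula). Here π_1 = (4/11)/(11/14 + 4/11) = (4/11)/(177/154) = 56/177, so E[T_1 | X_0 = 1] = 1/π_1 = (11/14 + 4/11)/(4/11) = (177/154)/(4/11) = 177/56.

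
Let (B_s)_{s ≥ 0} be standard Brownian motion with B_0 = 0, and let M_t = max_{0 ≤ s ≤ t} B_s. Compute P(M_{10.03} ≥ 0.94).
P(M_{10.03} ≥ 0.94) = 2·P(B_{10.03} ≥ 0.94) = 2(1 − Φ(0.94/√10.03)) ≈ 0.7666

By the reflection principle for Brownian motion, P(M_t ≥ a) = 2 · P(B_t ≥ a) for a ≥ 0. Since B_t ~ N(0, t), P(B_t ≥ 0.94) = 1 − Φ(0.94/√t) = 1 − Φ(0.94/√10.03) = 1 − Φ(0.2968). So
  P(M_{10.03} ≥ 0.94) = 2(1 − Φ(0.2968)) ≈ 0.7666.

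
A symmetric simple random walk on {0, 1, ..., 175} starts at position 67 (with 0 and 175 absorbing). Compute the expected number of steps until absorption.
E[τ | X_0 = 67] = 7236

Let v_k = E[τ | X_0 = k]. Boundary: v_0 = v_175 = 0. Recurrence: v_k = 1 + (v_{k-1} + v_{k+1})/2 for 1 ≤ k ≤ 174. The particular solution to v_k − (v_{k-1} + v_{k+1})/2 = 1 is v_k = −k^2. Adding homogeneous solution A + B k and matching boundaries gives v_k = k (175 − k). Substituting k = 67: v_67 = 67 · 108 = 7236.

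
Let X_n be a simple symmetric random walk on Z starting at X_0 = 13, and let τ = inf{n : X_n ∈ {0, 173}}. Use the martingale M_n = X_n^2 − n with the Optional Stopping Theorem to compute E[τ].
E[τ] = 2080

M_n = X_n^2 − n is a martingale (since E[X_{n+1}^2 | F_n] = X_n^2 + 1). By OST (τ has finite mean in a bounded region), E[M_τ] = E[M_0] = X_0^2 − 0 = 13^2 = 169. Also E[M_τ] = E[X_τ^2] − E[τ]. The walk exits at 0 or 173, with P(hit 173 first) = 13/173, so E[X_τ^2] = 173^2 · 13/173 + 0 = 2249. Thus E[τ] = E[X_τ^2] − E[M_τ] = 2249 − 169 = 2080 = 13(173 − 13) = 2080.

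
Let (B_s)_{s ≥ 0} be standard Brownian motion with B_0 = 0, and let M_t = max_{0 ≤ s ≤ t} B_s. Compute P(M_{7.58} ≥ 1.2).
P(M_{7.58} ≥ 1.2) = 2·P(B_{7.58} ≥ 1.2) = 2(1 − Φ(1.2/√7.58)) ≈ 0.6629

By the reflection principle for Brownian motion, P(M_t ≥ a) = 2 · P(B_t ≥ a) for a ≥ 0. Since B_t ~ N(0, t), P(B_t ≥ 1.2) = 1 − Φ(1.2/√t) = 1 − Φ(1.2/√7.58) = 1 − Φ(0.4359). So
  P(M_{7.58} ≥ 1.2) = 2(1 − Φ(0.4359)) ≈ 0.6629.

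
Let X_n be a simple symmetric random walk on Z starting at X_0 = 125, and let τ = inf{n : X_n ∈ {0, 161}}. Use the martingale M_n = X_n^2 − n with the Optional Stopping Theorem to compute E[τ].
E[τ] = 4500

M_n = X_n^2 − n is a martingale (since E[X_{n+1}^2 | F_n] = X_n^2 + 1). By OST (τ has finite mean in a bounded region), E[M_τ] = E[M_0] = X_0^2 − 0 = 125^2 = 15625. Also E[M_τ] = E[X_τ^2] − E[τ]. The walk exits at 0 or 161, with P(hit 161 first) = 125/161, so E[X_τ^2] = 161^2 · 125/161 + 0 = 20125. Thus E[τ] = E[X_τ^2] − E[M_τ] = 20125 − 15625 = 4500 = 125(161 − 125) = 4500.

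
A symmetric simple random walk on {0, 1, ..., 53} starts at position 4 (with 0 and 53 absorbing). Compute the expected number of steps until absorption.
E[τ | X_0 = 4] = 196

Let v_k = E[τ | X_0 = k]. Boundary: v_0 = v_53 = 0. Recurrence: v_k = 1 + (v_{k-1} + v_{k+1})/2 for 1 ≤ k ≤ 52. The particular solution to v_k − (v_{k-1} + v_{k+1})/2 = 1 is v_k = −k^2. Adding homogeneous solution A + B k and matching boundaries gives v_k = k (53 − k). Substituting k = 4: v_4 = 4 · 49 = 196.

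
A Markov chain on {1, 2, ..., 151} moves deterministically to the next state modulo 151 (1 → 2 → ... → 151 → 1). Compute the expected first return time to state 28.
E[T_28 | X_0 = 28] = 151

The chain cycles deterministically, so starting at state 28 it returns in exactly 151 steps. Equivalently, the stationary distribution is uniform π_j = 1/151 for every state j, so by Kac's formula E[T_28] = 1/π_28 = 151.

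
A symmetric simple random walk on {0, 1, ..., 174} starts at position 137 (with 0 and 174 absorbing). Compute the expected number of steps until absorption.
E[τ | X_0 = 137] = 5069

Let v_k = E[τ | X_0 = k]. Boundary: v_0 = v_174 = 0. Recurrence: v_k = 1 + (v_{k-1} + v_{k+1})/2 for 1 ≤ k ≤ 173. The particular solution to v_k − (v_{k-1} + v_{k+1})/2 = 1 is v_k = −k^2. Adding homogeneous solution A + B k and matching boundaries gives v_k = k (174 − k). Substituting k = 137: v_137 = 137 · 37 = 5069.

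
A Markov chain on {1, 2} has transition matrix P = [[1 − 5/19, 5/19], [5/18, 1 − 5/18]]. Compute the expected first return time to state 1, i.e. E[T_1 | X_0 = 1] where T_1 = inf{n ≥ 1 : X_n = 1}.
E[T_1 | X_0 = 1] = 1/π_1 = 37/19

For an irreducible recurrent Markov chain with stationary distribution π, E[T_i | X_0 = i] = 1/π_i (Kac's formula). Here π_1 = (5/18)/(5/19 + 5/18) = (5/18)/(185/342) = 19/37, so E[T_1 | X_0 = 1] = 1/π_1 = (5/19 + 5/18)/(5/18) = (185/342)/(5/18) = 37/19.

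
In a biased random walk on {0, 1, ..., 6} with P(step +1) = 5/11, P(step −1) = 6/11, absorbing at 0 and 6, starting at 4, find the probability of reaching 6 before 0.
P(hit 6 before 0) = (1 − (6/5)^4) / (1 − (6/5)^6) = 1525/2821

Let u_k denote P(reach 6 before 0 | start at k). Boundary: u_0 = 0, u_6 = 1. Recurrence: u_k = 5/11·u_{k+1} + 6/11·u_{k-1} for 1 ≤ k ≤ 5. Try u_k = A + B·r^k with r = q/p = (6/11)/(5/11) = 6/5. Substitution satisfies the recurrence; boundary conditions give:
  u_k = (1 − r^k) / (1 − r^N) = (1 − (6/5)^4) / (1 − (6/5)^6) = 1525/2821.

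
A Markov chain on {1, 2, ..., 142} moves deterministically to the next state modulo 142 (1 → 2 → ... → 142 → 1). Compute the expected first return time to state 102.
E[T_102 | X_0 = 102] = 142

The chain cycles deterministically, so starting at state 102 it returns in exactly 142 steps. Equivalently, the stationary distribution is uniform π_j = 1/142 for every state j, so by Kac's formula E[T_102] = 1/π_102 = 142.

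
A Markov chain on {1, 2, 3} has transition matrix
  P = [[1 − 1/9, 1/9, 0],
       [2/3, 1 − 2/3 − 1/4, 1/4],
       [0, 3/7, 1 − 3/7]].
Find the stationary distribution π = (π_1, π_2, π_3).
π = (72/91, 12/91, 1/13)

This is a birth-death chain on three states, which satisfies detailed balance: π_1 · P_{12} = π_2 · P_{21} and π_2 · P_{23} = π_3 · P_{32}.
From π_1 · 1/9 = π_2 · 2/3: π_2/π_1 = (1/9)/(2/3) = 1/6.
From π_2 · 1/4 = π_3 · 3/7: π_3/π_2 = (1/4)/(3/7) = 7/12.
Take π_1 proportional to 1; then unnormalized π = (1, 1/6, 7/72). Normalize by dividing by the sum 91/72:
  π = (72/91, 12/91, 1/13).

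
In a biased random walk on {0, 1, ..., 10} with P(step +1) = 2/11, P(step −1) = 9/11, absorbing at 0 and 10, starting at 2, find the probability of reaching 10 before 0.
P(hit 10 before 0) = (1 − (9/2)^2) / (1 − (9/2)^10) = 256/45282901

Let u_k denote P(reach 10 before 0 | start at k). Boundary: u_0 = 0, u_10 = 1. Recurrence: u_k = 2/11·u_{k+1} + 9/11·u_{k-1} for 1 ≤ k ≤ 9. Try u_k = A + B·r^k with r = q/p = (9/11)/(2/11) = 9/2. Substitution satisfies the recurrence; boundary conditions give:
  u_k = (1 − r^k) / (1 − r^N) = (1 − (9/2)^2) / (1 − (9/2)^10) = 256/45282901.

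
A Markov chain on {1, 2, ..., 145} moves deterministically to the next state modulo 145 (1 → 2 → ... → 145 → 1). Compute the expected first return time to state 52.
E[T_52 | X_0 = 52] = 145

The chain cycles deterministically, so starting at state 52 it returns in exactly 145 steps. Equivalently, the stationary distribution is uniform π_j = 1/145 for every state j, so by Kac's formula E[T_52] = 1/π_52 = 145.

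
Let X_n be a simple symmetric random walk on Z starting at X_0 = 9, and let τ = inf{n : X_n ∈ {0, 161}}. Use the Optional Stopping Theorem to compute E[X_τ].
E[X_τ] = 9

X_n is a martingale and τ is a bounded-mean stopping time (indeed τ is finite a.s. with bounded expectation since the walk is in a bounded region). By the OST, E[X_τ] = E[X_0] = 9. Equivalently: E[X_τ] = 161 · P(hit 161 first) + 0 · P(hit 0 first) = 161 · (9/161) = 9.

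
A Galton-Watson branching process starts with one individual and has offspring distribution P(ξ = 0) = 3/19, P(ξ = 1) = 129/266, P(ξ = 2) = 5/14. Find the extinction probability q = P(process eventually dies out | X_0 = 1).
q = 42/95

The pgf is f(s) = 3/19 + 129/266·s + 5/14·s². The extinction probability q is the smallest fixed point of f in [0, 1]. Setting s = f(s):
  5/14·s² + (129/266 − 1)·s + 3/19 = 0
  5/14·s² − (3/19 + 5/14)·s + 3/19 = 0
which factors as (s − 1)·(5/14·s − 3/19) = 0, giving roots s = 1 and s = (3/19)/(5/14) = 42/95.
Mean offspring μ = 129/266 + 2·5/14 = 319/266 > 1 (supercritical), so q < 1. The extinction probability is the smaller root: q = (3/19)/(5/14) = 42/95.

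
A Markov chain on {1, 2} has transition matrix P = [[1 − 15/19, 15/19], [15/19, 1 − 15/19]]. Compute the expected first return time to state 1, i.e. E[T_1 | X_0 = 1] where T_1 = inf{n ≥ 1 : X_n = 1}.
E[T_1 | X_0 = 1] = 1/π_1 = 2

For an irreducible recurrent Markov chain with stationary distribution π, E[T_i | X_0 = i] = 1/π_i (Kac's formula). Here π_1 = (15/19)/(15/19 + 15/19) = (15/19)/(30/19) = 1/2, so E[T_1 | X_0 = 1] = 1/π_1 = (15/19 + 15/19)/(15/19) = (30/19)/(15/19) = 2.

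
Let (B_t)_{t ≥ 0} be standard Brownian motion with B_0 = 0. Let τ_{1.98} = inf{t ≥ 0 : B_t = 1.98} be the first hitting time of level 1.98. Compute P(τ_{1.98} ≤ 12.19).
P(τ_{1.98} ≤ 12.19) = 2(1 − Φ(1.98/√12.19)) = 2(1 − Φ(0.5671)) ≈ 0.5706

By the reflection principle for standard BM, P(τ_b ≤ t) = 2 · P(B_t ≥ b). Since B_t ~ N(0, t), P(B_t ≥ 1.98) = 1 − Φ(1.98/√t) = 1 − Φ(1.98/√12.19) = 1 − Φ(0.5671) ≈ 0.28532. Doubling: P(τ_{1.98} ≤ 12.19) ≈ 2 · 0.28532 = 0.57064 ≈ 0.5706.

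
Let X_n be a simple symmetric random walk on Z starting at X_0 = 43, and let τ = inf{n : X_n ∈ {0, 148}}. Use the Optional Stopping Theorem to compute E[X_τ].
E[X_τ] = 43

X_n is a martingale and τ is a bounded-mean stopping time (indeed τ is finite a.s. with bounded expectation since the walk is in a bounded region). By the OST, E[X_τ] = E[X_0] = 43. Equivalently: E[X_τ] = 148 · P(hit 148 first) + 0 · P(hit 0 first) = 148 · (43/148) = 43.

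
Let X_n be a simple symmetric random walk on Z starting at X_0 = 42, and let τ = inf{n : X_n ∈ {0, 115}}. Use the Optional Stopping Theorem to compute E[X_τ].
E[X_τ] = 42

X_n is a martingale and τ is a bounded-mean stopping time (indeed τ is finite a.s. with bounded expectation since the walk is in a bounded region). By the OST, E[X_τ] = E[X_0] = 42. Equivalently: E[X_τ] = 115 · P(hit 115 first) + 0 · P(hit 0 first) = 115 · (42/115) = 42.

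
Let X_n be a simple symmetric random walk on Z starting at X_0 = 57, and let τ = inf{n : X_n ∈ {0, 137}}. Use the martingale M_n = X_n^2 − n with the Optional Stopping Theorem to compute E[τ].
E[τ] = 4560

M_n = X_n^2 − n is a martingale (since E[X_{n+1}^2 | F_n] = X_n^2 + 1). By OST (τ has finite mean in a bounded region), E[M_τ] = E[M_0] = X_0^2 − 0 = 57^2 = 3249. Also E[M_τ] = E[X_τ^2] − E[τ]. The walk exits at 0 or 137, with P(hit 137 first) = 57/137, so E[X_τ^2] = 137^2 · 57/137 + 0 = 7809. Thus E[τ] = E[X_τ^2] − E[M_τ] = 7809 − 3249 = 4560 = 57(137 − 57) = 4560.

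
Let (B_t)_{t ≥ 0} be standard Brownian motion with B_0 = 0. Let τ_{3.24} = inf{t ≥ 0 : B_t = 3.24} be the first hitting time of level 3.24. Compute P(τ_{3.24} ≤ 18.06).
P(τ_{3.24} ≤ 18.06) = 2(1 − Φ(3.24/√18.06)) = 2(1 − Φ(0.7624)) ≈ 0.4458

By the reflection principle for standard BM, P(τ_b ≤ t) = 2 · P(B_t ≥ b). Since B_t ~ N(0, t), P(B_t ≥ 3.24) = 1 − Φ(3.24/√t) = 1 − Φ(3.24/√18.06) = 1 − Φ(0.7624) ≈ 0.22291. Doubling: P(τ_{3.24} ≤ 18.06) ≈ 2 · 0.22291 = 0.44582 ≈ 0.4458.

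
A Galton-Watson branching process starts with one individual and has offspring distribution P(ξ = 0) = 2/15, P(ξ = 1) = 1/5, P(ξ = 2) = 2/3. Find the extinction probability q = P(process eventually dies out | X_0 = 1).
q = 1/5

The pgf is f(s) = 2/15 + 1/5·s + 2/3·s². The extinction probability q is the smallest fixed point of f in [0, 1]. Setting s = f(s):
  2/3·s² + (1/5 − 1)·s + 2/15 = 0
  2/3·s² − (2/15 + 2/3)·s + 2/15 = 0
which factors as (s − 1)·(2/3·s − 2/15) = 0, giving roots s = 1 and s = (2/15)/(2/3) = 1/5.
Mean offspring μ = 1/5 + 2·2/3 = 23/15 > 1 (supercritical), so q < 1. The extinction probability is the smaller root: q = (2/15)/(2/3) = 1/5.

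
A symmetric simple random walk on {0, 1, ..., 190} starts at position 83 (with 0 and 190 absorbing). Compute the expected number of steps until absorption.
E[τ | X_0 = 83] = 8881

Let v_k = E[τ | X_0 = k]. Boundary: v_0 = v_190 = 0. Recurrence: v_k = 1 + (v_{k-1} + v_{k+1})/2 for 1 ≤ k ≤ 189. The particular solution to v_k − (v_{k-1} + v_{k+1})/2 = 1 is v_k = −k^2. Adding homogeneous solution A + B k and matching boundaries gives v_k = k (190 − k). Substituting k = 83: v_83 = 83 · 107 = 8881.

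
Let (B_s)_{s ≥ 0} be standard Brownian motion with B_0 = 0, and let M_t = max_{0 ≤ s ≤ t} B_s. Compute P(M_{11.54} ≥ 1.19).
P(M_{11.54} ≥ 1.19) = 2·P(B_{11.54} ≥ 1.19) = 2(1 − Φ(1.19/√11.54)) ≈ 0.7261

By the reflection principle for Brownian motion, P(M_t ≥ a) = 2 · P(B_t ≥ a) for a ≥ 0. Since B_t ~ N(0, t), P(B_t ≥ 1.19) = 1 − Φ(1.19/√t) = 1 − Φ(1.19/√11.54) = 1 − Φ(0.3503). So
  P(M_{11.54} ≥ 1.19) = 2(1 − Φ(0.3503)) ≈ 0.7261.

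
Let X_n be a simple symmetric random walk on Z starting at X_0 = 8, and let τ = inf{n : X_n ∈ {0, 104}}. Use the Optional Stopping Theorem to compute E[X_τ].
E[X_τ] = 8

X_n is a martingale and τ is a bounded-mean stopping time (indeed τ is finite a.s. with bounded expectation since the walk is in a bounded region). By the OST, E[X_τ] = E[X_0] = 8. Equivalently: E[X_τ] = 104 · P(hit 104 first) + 0 · P(hit 0 first) = 104 · (8/104) = 8.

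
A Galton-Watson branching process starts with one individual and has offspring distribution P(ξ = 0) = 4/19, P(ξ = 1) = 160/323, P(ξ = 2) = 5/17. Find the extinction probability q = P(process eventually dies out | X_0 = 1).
q = 68/95

The pgf is f(s) = 4/19 + 160/323·s + 5/17·s². The extinction probability q is the smallest fixed point of f in [0, 1]. Setting s = f(s):
  5/17·s² + (160/323 − 1)·s + 4/19 = 0
  5/17·s² − (4/19 + 5/17)·s + 4/19 = 0
which factors as (s − 1)·(5/17·s − 4/19) = 0, giving roots s = 1 and s = (4/19)/(5/17) = 68/95.
Mean offspring μ = 160/323 + 2·5/17 = 350/323 > 1 (supercritical), so q < 1. The extinction probability is the smaller root: q = (4/19)/(5/17) = 68/95.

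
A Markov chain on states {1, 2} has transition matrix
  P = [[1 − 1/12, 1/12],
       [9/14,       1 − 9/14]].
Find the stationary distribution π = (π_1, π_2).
π_1 = 54/61, π_2 = 7/61

Solve πP = π with π_1 + π_2 = 1. From πP = π: π_1 · (1 − 1/12) + π_2 · 9/14 = π_1 ⇒ π_2 · 9/14 = π_1 · 1/12 ⇒ π_2/π_1 = (1/12)/(9/14) = 7/54. Together with π_1 + π_2 = 1:
  π_1 = (9/14)/(1/12 + 9/14) = (9/14)/(61/84) = 54/61,
  π_2 = (1/12)/(1/12 + 9/14) = (1/12)/(61/84) = 7/61.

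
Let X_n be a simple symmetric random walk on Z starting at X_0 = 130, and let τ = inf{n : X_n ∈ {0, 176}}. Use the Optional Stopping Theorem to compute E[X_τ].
E[X_τ] = 130

X_n is a martingale and τ is a bounded-mean stopping time (indeed τ is finite a.s. with bounded expectation since the walk is in a bounded region). By the OST, E[X_τ] = E[X_0] = 130. Equivalently: E[X_τ] = 176 · P(hit 176 first) + 0 · P(hit 0 first) = 176 · (130/176) = 130.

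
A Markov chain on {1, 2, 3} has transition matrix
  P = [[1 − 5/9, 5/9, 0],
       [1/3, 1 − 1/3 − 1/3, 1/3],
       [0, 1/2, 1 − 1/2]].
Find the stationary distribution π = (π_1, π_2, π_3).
π = (9/34, 15/34, 5/17)

This is a birth-death chain on three states, which satisfies detailed balance: π_1 · P_{12} = π_2 · P_{21} and π_2 · P_{23} = π_3 · P_{32}.
From π_1 · 5/9 = π_2 · 1/3: π_2/π_1 = (5/9)/(1/3) = 5/3.
From π_2 · 1/3 = π_3 · 1/2: π_3/π_2 = (1/3)/(1/2) = 2/3.
Take π_1 proportional to 1; then unnormalized π = (1, 5/3, 10/9). Normalize by dividing by the sum 34/9:
  π = (9/34, 15/34, 5/17).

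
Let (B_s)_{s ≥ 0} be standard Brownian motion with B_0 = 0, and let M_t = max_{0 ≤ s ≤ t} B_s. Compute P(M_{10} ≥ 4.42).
P(M_{10} ≥ 4.42) = 2·P(B_{10} ≥ 4.42) = 2(1 − Φ(4.42/√10)) ≈ 0.1622

By the reflection principle for Brownian motion, P(M_t ≥ a) = 2 · P(B_t ≥ a) for a ≥ 0. Since B_t ~ N(0, t), P(B_t ≥ 4.42) = 1 − Φ(4.42/√t) = 1 − Φ(4.42/√10) = 1 − Φ(1.3977). So
  P(M_{10} ≥ 4.42) = 2(1 − Φ(1.3977)) ≈ 0.1622.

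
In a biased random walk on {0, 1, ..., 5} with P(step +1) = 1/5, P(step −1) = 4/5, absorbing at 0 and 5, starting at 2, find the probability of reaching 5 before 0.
P(hit 5 before 0) = (1 − (4)^2) / (1 − (4)^5) = 5/341

Let u_k denote P(reach 5 before 0 | start at k). Boundary: u_0 = 0, u_5 = 1. Recurrence: u_k = 1/5·u_{k+1} + 4/5·u_{k-1} for 1 ≤ k ≤ 4. Try u_k = A + B·r^k with r = q/p = (4/5)/(1/5) = 4. Substitution satisfies the recurrence; boundary conditions give:
  u_k = (1 − r^k) / (1 − r^N) = (1 − (4)^2) / (1 − (4)^5) = 5/341.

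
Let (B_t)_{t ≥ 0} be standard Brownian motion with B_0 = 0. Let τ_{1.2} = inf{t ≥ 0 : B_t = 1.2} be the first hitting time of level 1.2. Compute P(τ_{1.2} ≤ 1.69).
P(τ_{1.2} ≤ 1.69) = 2(1 − Φ(1.2/√1.69)) = 2(1 − Φ(0.9231)) ≈ 0.3560

By the reflection principle for standard BM, P(τ_b ≤ t) = 2 · P(B_t ≥ b). Since B_t ~ N(0, t), P(B_t ≥ 1.2) = 1 − Φ(1.2/√t) = 1 − Φ(1.2/√1.69) = 1 − Φ(0.9231) ≈ 0.17798. Doubling: P(τ_{1.2} ≤ 1.69) ≈ 2 · 0.17798 = 0.35596 ≈ 0.3560.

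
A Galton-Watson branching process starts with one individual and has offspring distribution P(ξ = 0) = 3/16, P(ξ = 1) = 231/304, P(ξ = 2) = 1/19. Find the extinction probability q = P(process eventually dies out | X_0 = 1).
q = 1

Mean offspring μ = 0·3/16 + 1·231/304 + 2·1/19 = 263/304 ≤ 1. For μ ≤ 1 with offspring not concentrated at 1, the Galton-Watson process goes extinct almost surely, so q = 1.
(Algebraic check: The pgf is f(s) = 3/16 + 231/304·s + 1/19·s². The extinction probability q is the smallest fixed point of f in [0, 1]. Setting s = f(s):
  1/19·s² + (231/304 − 1)·s + 3/16 = 0
  1/19·s² − (3/16 + 1/19)·s + 3/16 = 0
which factors as (s − 1)·(1/19·s − 3/16) = 0, giving roots s = 1 and s = (3/16)/(1/19) = 57/16. Since 57/16 ≥ 1, the smallest root in [0, 1] is s = 1.)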